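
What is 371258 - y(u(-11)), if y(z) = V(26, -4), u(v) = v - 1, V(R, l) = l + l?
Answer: 371266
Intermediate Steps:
V(R, l) = 2*l
u(v) = -1 + v
y(z) = -8 (y(z) = 2*(-4) = -8)
371258 - y(u(-11)) = 371258 - 1*(-8) = 371258 + 8 = 371266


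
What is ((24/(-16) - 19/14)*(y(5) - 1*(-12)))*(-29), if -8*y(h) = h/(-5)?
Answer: 14065/14 ≈ 1004.6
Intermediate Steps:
y(h) = h/40 (y(h) = -h/(8*(-5)) = -h*(-1)/(8*5) = -(-1)*h/40 = h/40)
((24/(-16) - 19/14)*(y(5) - 1*(-12)))*(-29) = ((24/(-16) - 19/14)*((1/40)*5 - 1*(-12)))*(-29) = ((24*(-1/16) - 19*1/14)*(⅛ + 12))*(-29) = ((-3/2 - 19/14)*(97/8))*(-29) = -20/7*97/8*(-29) = -485/14*(-29) = 14065/14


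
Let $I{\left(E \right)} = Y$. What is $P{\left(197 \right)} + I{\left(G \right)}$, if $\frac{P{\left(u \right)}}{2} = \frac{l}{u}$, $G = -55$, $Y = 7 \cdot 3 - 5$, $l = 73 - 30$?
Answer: $\frac{3238}{197} \approx 16.437$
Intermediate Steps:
$l = 43$ ($l = 73 - 30 = 43$)
$Y = 16$ ($Y = 21 - 5 = 16$)
$I{\left(E \right)} = 16$
$P{\left(u \right)} = \frac{86}{u}$ ($P{\left(u \right)} = 2 \frac{43}{u} = \frac{86}{u}$)
$P{\left(197 \right)} + I{\left(G \right)} = \frac{86}{197} + 16 = \frac{3238}{197}$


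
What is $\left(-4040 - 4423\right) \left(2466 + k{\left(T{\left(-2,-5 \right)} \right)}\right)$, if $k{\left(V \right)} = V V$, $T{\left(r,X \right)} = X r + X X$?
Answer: $-31236933$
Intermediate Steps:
$T{\left(r,X \right)} = X^{2} + X r$ ($T{\left(r,X \right)} = X r + X^{2} = X^{2} + X r$)
$k{\left(V \right)} = V^{2}$
$\left(-4040 - 4423\right) \left(2466 + k{\left(T{\left(-2,-5 \right)} \right)}\right) = \left(-4040 - 4423\right) \left(2466 + \left(- 5 \left(-5 - 2\right)\right)^{2}\right) = - 8463 \left(2466 + \left(\left(-5\right) \left(-7\right)\right)^{2}\right) = - 8463 \left(2466 + 35^{2}\right) = - 8463 \left(2466 + 1225\right) = \left(-8463\right) 3691 = -31236933$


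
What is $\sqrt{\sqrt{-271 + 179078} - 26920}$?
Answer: $\sqrt{-26920 + \sqrt{178807}} \approx 162.78 i$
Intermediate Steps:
$\sqrt{\sqrt{-271 + 179078} - 26920} = \sqrt{\sqrt{178807} - 26920} = \sqrt{-26920 + \sqrt{178807}}$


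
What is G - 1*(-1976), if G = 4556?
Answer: 6532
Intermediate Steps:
G - 1*(-1976) = 4556 - 1*(-1976) = 4556 + 1976 = 6532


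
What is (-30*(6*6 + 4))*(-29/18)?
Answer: 5800/3 ≈ 1933.3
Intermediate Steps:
(-30*(6*6 + 4))*(-29/18) = (-30*(36 + 4))*(-29*1/18) = -30*40*(-29/18) = -1200*(-29/18) = 5800/3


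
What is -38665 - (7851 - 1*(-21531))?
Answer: -68047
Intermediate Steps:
-38665 - (7851 - 1*(-21531)) = -38665 - (7851 + 21531) = -38665 - 1*29382 = -38665 - 29382 = -68047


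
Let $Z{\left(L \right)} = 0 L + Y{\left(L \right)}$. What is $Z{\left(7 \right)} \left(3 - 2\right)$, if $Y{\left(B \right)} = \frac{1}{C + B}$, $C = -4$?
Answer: $\frac{1}{3} \approx 0.33333$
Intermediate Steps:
$Y{\left(B \right)} = \frac{1}{-4 + B}$
$Z{\left(L \right)} = \frac{1}{-4 + L}$ ($Z{\left(L \right)} = 0 L + \frac{1}{-4 + L} = 0 + \frac{1}{-4 + L} = \frac{1}{-4 + L}$)
$Z{\left(7 \right)} \left(3 - 2\right) = \frac{3 - 2}{-4 + 7} = \frac{3 - 2}{3} = \frac{1}{3} \cdot 1 = \frac{1}{3}$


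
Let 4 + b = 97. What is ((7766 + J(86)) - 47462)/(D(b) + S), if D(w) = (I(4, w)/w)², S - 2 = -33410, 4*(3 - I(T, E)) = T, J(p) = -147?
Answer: 344602107/288945788 ≈ 1.1926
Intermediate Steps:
b = 93 (b = -4 + 97 = 93)
I(T, E) = 3 - T/4
S = -33408 (S = 2 - 33410 = -33408)
D(w) = 4/w² (D(w) = ((3 - ¼*4)/w)² = ((3 - 1)/w)² = (2/w)² = 4/w²)
((7766 + J(86)) - 47462)/(D(b) + S) = ((7766 - 147) - 47462)/(4/93² - 33408) = (7619 - 47462)/(4*(1/8649) - 33408) = -39843/(4/8649 - 33408) = -39843/(-288945788/8649) = -39843*(-8649/288945788) = 344602107/288945788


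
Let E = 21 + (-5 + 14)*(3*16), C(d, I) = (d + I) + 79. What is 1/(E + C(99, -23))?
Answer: 1/608 ≈ 0.0016447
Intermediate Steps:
C(d, I) = 79 + I + d (C(d, I) = (I + d) + 79 = 79 + I + d)
E = 453 (E = 21 + 9*48 = 21 + 432 = 453)
1/(E + C(99, -23)) = 1/(453 + (79 - 23 + 99)) = 1/(453 + 155) = 1/608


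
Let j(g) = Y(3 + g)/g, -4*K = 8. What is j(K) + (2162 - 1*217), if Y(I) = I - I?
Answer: 1945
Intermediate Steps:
K = -2 (K = -¼*8 = -2)
Y(I) = 0
j(g) = 0 (j(g) = 0/g = 0)
j(K) + (2162 - 1*217) = 0 + (2162 - 1*217) = 0 + (2162 - 217) = 0 + 1945 = 1945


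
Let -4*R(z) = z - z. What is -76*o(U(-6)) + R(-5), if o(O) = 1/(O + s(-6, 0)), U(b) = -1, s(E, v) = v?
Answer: 76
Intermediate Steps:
R(z) = 0 (R(z) = -(z - z)/4 = -¼*0 = 0)
o(O) = 1/O (o(O) = 1/(O + 0) = 1/O)
-76*o(U(-6)) + R(-5) = -76/(-1) + 0 = -76*(-1) + 0 = 76 + 0 = 76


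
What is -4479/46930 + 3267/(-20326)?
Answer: -61090116/238474795 ≈ -0.25617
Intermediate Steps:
-4479/46930 + 3267/(-20326) = -4479*1/46930 + 3267*(-1/20326) = -4479/46930 - 3267/20326 = -61090116/238474795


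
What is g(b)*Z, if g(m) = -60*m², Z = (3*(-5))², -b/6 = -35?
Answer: -595350000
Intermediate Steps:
b = 210 (b = -6*(-35) = 210)
Z = 225 (Z = (-15)² = 225)
g(b)*Z = -60*210²*225 = -60*44100*225 = -2646000*225 = -595350000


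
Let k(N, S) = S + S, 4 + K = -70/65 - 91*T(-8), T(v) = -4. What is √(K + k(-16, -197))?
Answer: 2*I*√1482/13 ≈ 5.9226*I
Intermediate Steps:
K = 4666/13 (K = -4 + (-70/65 - 91*(-4)) = -4 + (-70*1/65 + 364) = -4 + (-14/13 + 364) = -4 + 4718/13 = 4666/13 ≈ 358.92)
k(N, S) = 2*S
√(K + k(-16, -197)) = √(4666/13 + 2*(-197)) = √(4666/13 - 394) = √(-456/13) = 2*I*√1482/13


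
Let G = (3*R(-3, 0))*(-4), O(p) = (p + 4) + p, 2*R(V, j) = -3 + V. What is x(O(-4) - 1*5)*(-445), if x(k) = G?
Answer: -16020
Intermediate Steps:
R(V, j) = -3/2 + V/2 (R(V, j) = (-3 + V)/2 = -3/2 + V/2)
O(p) = 4 + 2*p (O(p) = (4 + p) + p = 4 + 2*p)
G = 36 (G = (3*(-3/2 + (1/2)*(-3)))*(-4) = (3*(-3/2 - 3/2))*(-4) = (3*(-3))*(-4) = -9*(-4) = 36)
x(k) = 36
x(O(-4) - 1*5)*(-445) = 36*(-445) = -16020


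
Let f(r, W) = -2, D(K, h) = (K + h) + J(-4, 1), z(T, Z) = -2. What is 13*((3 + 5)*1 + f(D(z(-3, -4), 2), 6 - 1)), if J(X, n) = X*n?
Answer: 78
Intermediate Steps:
D(K, h) = -4 + K + h (D(K, h) = (K + h) - 4*1 = (K + h) - 4 = -4 + K + h)
13*((3 + 5)*1 + f(D(z(-3, -4), 2), 6 - 1)) = 13*((3 + 5)*1 - 2) = 13*(8*1 - 2) = 13*(8 - 2) = 13*6 = 78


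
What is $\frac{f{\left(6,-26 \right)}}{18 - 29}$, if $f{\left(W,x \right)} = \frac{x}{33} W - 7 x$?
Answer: $- \frac{1950}{121} \approx -16.116$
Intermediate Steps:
$f{\left(W,x \right)} = - 7 x + \frac{W x}{33}$ ($f{\left(W,x \right)} = x \frac{1}{33} W - 7 x = \frac{x}{33} W - 7 x = \frac{W x}{33} - 7 x = - 7 x + \frac{W x}{33}$)
$\frac{f{\left(6,-26 \right)}}{18 - 29} = \frac{\frac{1}{33} \left(-26\right) \left(-231 + 6\right)}{18 - 29} = \frac{\frac{1}{33} \left(-26\right) \left(-225\right)}{-11} = \frac{1950}{11} \left(- \frac{1}{11}\right) = - \frac{1950}{121}$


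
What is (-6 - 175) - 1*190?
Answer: -371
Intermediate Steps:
(-6 - 175) - 1*190 = -181 - 190 = -371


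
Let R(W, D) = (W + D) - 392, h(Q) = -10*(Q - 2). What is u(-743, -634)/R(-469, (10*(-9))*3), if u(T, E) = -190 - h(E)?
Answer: 6550/1131 ≈ 5.7913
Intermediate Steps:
h(Q) = 20 - 10*Q (h(Q) = -10*(-2 + Q) = 20 - 10*Q)
u(T, E) = -210 + 10*E (u(T, E) = -190 - (20 - 10*E) = -190 + (-20 + 10*E) = -210 + 10*E)
R(W, D) = -392 + D + W (R(W, D) = (D + W) - 392 = -392 + D + W)
u(-743, -634)/R(-469, (10*(-9))*3) = (-210 + 10*(-634))/(-392 + (10*(-9))*3 - 469) = (-210 - 6340)/(-392 - 90*3 - 469) = -6550/(-392 - 270 - 469) = -6550/(-1131) = -6550*(-1/1131) = 6550/1131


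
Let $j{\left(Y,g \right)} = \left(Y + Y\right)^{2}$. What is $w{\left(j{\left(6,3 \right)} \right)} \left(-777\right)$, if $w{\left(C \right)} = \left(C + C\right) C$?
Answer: $-32223744$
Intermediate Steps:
$j{\left(Y,g \right)} = 4 Y^{2}$ ($j{\left(Y,g \right)} = \left(2 Y\right)^{2} = 4 Y^{2}$)
$w{\left(C \right)} = 2 C^{2}$ ($w{\left(C \right)} = 2 C C = 2 C^{2}$)
$w{\left(j{\left(6,3 \right)} \right)} \left(-777\right) = 2 \left(4 \cdot 6^{2}\right)^{2} \left(-777\right) = 2 \left(4 \cdot 36\right)^{2} \left(-777\right) = 2 \cdot 144^{2} \left(-777\right) = 2 \cdot 20736 \left(-777\right) = 41472 \left(-777\right) = -32223744$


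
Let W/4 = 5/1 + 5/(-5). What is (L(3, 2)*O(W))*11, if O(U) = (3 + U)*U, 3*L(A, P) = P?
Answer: 6688/3 ≈ 2229.3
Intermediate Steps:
L(A, P) = P/3
W = 16 (W = 4*(5/1 + 5/(-5)) = 4*(5*1 + 5*(-⅕)) = 4*(5 - 1) = 4*4 = 16)
O(U) = U*(3 + U)
(L(3, 2)*O(W))*11 = (((⅓)*2)*(16*(3 + 16)))*11 = (2*(16*19)/3)*11 = ((⅔)*304)*11 = (608/3)*11 = 6688/3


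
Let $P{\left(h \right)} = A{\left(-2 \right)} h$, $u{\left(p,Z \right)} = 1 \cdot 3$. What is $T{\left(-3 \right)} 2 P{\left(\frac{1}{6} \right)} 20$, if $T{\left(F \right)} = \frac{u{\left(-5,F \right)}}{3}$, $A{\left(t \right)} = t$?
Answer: $- \frac{40}{3} \approx -13.333$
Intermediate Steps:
$u{\left(p,Z \right)} = 3$
$P{\left(h \right)} = - 2 h$
$T{\left(F \right)} = 1$ ($T{\left(F \right)} = \frac{3}{3} = 3 \cdot \frac{1}{3} = 1$)
$T{\left(-3 \right)} 2 P{\left(\frac{1}{6} \right)} 20 = 1 \cdot 2 \left(- \frac{2}{6}\right) 20 = 2 \left(\left(-2\right) \frac{1}{6}\right) 20 = 2 \left(- \frac{1}{3}\right) 20 = \left(- \frac{2}{3}\right) 20 = - \frac{40}{3}$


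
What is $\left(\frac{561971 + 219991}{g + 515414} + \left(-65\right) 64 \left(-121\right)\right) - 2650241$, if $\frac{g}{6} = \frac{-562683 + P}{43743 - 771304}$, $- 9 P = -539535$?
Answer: $- \frac{134179302740733590}{62499690277} \approx -2.1469 \cdot 10^{6}$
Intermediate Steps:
$P = \frac{179845}{3}$ ($P = \left(- \frac{1}{9}\right) \left(-539535\right) = \frac{179845}{3} \approx 59948.0$)
$g = \frac{3016408}{727561}$ ($g = 6 \frac{-562683 + \frac{179845}{3}}{43743 - 771304} = 6 \left(- \frac{1508204}{3 \left(-727561\right)}\right) = 6 \left(\left(- \frac{1508204}{3}\right) \left(- \frac{1}{727561}\right)\right) = 6 \cdot \frac{1508204}{2182683} = \frac{3016408}{727561} \approx 4.1459$)
$\left(\frac{561971 + 219991}{g + 515414} + \left(-65\right) 64 \left(-121\right)\right) - 2650241 = \left(\frac{561971 + 219991}{\frac{3016408}{727561} + 515414} + \left(-65\right) 64 \left(-121\right)\right) - 2650241 = \left(\frac{781962}{\frac{374998141662}{727561}} - -503360\right) - 2650241 = \left(781962 \cdot \frac{727561}{374998141662} + 503360\right) - 2650241 = \left(\frac{94820842447}{62499690277} + 503360\right) - 2650241 = \frac{31459938918673167}{62499690277} - 2650241 = - \frac{134179302740733590}{62499690277}$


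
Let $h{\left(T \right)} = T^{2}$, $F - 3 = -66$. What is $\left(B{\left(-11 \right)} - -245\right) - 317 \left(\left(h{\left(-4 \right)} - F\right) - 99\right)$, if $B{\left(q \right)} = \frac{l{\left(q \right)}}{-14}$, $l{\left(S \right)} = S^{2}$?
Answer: $\frac{92069}{14} \approx 6576.4$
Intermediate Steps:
$F = -63$ ($F = 3 - 66 = -63$)
$B{\left(q \right)} = - \frac{q^{2}}{14}$ ($B{\left(q \right)} = \frac{q^{2}}{-14} = q^{2} \left(- \frac{1}{14}\right) = - \frac{q^{2}}{14}$)
$\left(B{\left(-11 \right)} - -245\right) - 317 \left(\left(h{\left(-4 \right)} - F\right) - 99\right) = \left(- \frac{\left(-11\right)^{2}}{14} - -245\right) - 317 \left(\left(\left(-4\right)^{2} - -63\right) - 99\right) = \left(\left(- \frac{1}{14}\right) 121 + 245\right) - 317 \left(\left(16 + 63\right) - 99\right) = \left(- \frac{121}{14} + 245\right) - 317 \left(79 - 99\right) = \frac{3309}{14} - -6340 = \frac{3309}{14} + 6340 = \frac{92069}{14}$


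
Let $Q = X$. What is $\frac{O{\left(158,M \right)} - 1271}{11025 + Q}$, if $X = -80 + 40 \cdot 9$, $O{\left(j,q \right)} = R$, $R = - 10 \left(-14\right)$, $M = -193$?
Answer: $- \frac{1131}{11305} \approx -0.10004$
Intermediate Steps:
$R = 140$ ($R = \left(-1\right) \left(-140\right) = 140$)
$O{\left(j,q \right)} = 140$
$X = 280$ ($X = -80 + 360 = 280$)
$Q = 280$
$\frac{O{\left(158,M \right)} - 1271}{11025 + Q} = \frac{140 - 1271}{11025 + 280} = - \frac{1131}{11305}$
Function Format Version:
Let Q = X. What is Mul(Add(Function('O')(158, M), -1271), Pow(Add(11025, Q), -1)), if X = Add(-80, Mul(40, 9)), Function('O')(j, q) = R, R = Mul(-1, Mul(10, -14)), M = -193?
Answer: Rational(-1131, 11305) ≈ -0.10004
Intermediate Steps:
R = 140 (R = Mul(-1, -140) = 140)
Function('O')(j, q) = 140
X = 280 (X = Add(-80, 360) = 280)
Q = 280
Mul(Add(Function('O')(158, M), -1271), Pow(Add(11025, Q), -1)) = Mul(Add(140, -1271), Pow(Add(11025, 280), -1)) = Mul(-1131, Pow(11305, -1)) = Mul(-1131, Rational(1, 11305)) = Rational(-1131, 11305)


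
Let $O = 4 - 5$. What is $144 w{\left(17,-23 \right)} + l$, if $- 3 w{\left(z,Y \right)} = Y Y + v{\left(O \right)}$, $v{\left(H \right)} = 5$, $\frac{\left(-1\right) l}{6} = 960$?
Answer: $-31392$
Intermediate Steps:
$l = -5760$ ($l = \left(-6\right) 960 = -5760$)
$O = -1$
$w{\left(z,Y \right)} = - \frac{5}{3} - \frac{Y^{2}}{3}$ ($w{\left(z,Y \right)} = - \frac{Y Y + 5}{3} = - \frac{Y^{2} + 5}{3} = - \frac{5 + Y^{2}}{3} = - \frac{5}{3} - \frac{Y^{2}}{3}$)
$144 w{\left(17,-23 \right)} + l = 144 \left(- \frac{5}{3} - \frac{\left(-23\right)^{2}}{3}\right) - 5760 = 144 \left(- \frac{5}{3} - \frac{529}{3}\right) - 5760 = 144 \left(-178\right) - 5760 = -25632 - 5760 = -31392$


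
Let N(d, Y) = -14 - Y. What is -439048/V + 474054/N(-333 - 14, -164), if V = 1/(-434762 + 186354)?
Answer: 2726575968609/25 ≈ 1.0906e+11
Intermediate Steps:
V = -1/248408 (V = 1/(-248408) = -1/248408 ≈ -4.0256e-6)
-439048/V + 474054/N(-333 - 14, -164) = -439048/(-1/248408) + 474054/(-14 - 1*(-164)) = -439048*(-248408) + 474054/(-14 + 164) = 109063035584 + 474054/150 = 109063035584 + 474054*(1/150) = 109063035584 + 79009/25 = 2726575968609/25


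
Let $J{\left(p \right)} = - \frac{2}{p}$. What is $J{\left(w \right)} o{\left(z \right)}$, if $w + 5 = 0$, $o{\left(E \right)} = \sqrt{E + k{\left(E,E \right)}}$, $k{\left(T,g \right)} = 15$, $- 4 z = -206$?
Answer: $\frac{\sqrt{266}}{5} \approx 3.2619$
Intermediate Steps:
$z = \frac{103}{2}$ ($z = \left(- \frac{1}{4}\right) \left(-206\right) = \frac{103}{2} \approx 51.5$)
$o{\left(E \right)} = \sqrt{15 + E}$ ($o{\left(E \right)} = \sqrt{E + 15} = \sqrt{15 + E}$)
$w = -5$ ($w = -5 + 0 = -5$)
$J{\left(w \right)} o{\left(z \right)} = - \frac{2}{-5} \sqrt{15 + \frac{103}{2}} = \left(-2\right) \left(- \frac{1}{5}\right) \sqrt{\frac{133}{2}} = \frac{2 \frac{\sqrt{266}}{2}}{5} = \frac{\sqrt{266}}{5}$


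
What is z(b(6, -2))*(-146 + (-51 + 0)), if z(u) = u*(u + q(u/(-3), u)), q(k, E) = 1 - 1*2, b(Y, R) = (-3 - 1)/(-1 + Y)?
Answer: -7092/25 ≈ -283.68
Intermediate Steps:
b(Y, R) = -4/(-1 + Y)
q(k, E) = -1 (q(k, E) = 1 - 2 = -1)
z(u) = u*(-1 + u) (z(u) = u*(u - 1) = u*(-1 + u))
z(b(6, -2))*(-146 + (-51 + 0)) = ((-4/(-1 + 6))*(-1 - 4/(-1 + 6)))*(-146 + (-51 + 0)) = ((-4/5)*(-1 - 4/5))*(-146 - 51) = ((-4*⅕)*(-1 - 4*⅕))*(-197) = -4*(-1 - ⅘)/5*(-197) = -⅘*(-9/5)*(-197) = (36/25)*(-197) = -7092/25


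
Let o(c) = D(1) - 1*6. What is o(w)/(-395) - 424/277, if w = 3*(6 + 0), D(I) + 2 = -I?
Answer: -164987/109415 ≈ -1.5079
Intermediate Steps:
D(I) = -2 - I
w = 18 (w = 3*6 = 18)
o(c) = -9 (o(c) = (-2 - 1*1) - 1*6 = (-2 - 1) - 6 = -3 - 6 = -9)
o(w)/(-395) - 424/277 = -9/(-395) - 424/277 = -9*(-1/395) - 424*1/277 = 9/395 - 424/277 = -164987/109415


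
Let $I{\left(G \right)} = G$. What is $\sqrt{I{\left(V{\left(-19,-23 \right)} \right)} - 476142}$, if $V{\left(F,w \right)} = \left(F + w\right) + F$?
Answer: $i \sqrt{476203} \approx 690.07 i$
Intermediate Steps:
$V{\left(F,w \right)} = w + 2 F$
$\sqrt{I{\left(V{\left(-19,-23 \right)} \right)} - 476142} = \sqrt{\left(-23 + 2 \left(-19\right)\right) - 476142} = \sqrt{\left(-23 - 38\right) - 476142} = \sqrt{-61 - 476142} = \sqrt{-476203} = i \sqrt{476203}$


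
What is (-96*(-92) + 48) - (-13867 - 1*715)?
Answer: 23462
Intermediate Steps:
(-96*(-92) + 48) - (-13867 - 1*715) = (8832 + 48) - (-13867 - 715) = 8880 - 1*(-14582) = 8880 + 14582 = 23462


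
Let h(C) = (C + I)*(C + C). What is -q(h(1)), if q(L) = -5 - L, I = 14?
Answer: 35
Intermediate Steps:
h(C) = 2*C*(14 + C) (h(C) = (C + 14)*(C + C) = (14 + C)*(2*C) = 2*C*(14 + C))
-q(h(1)) = -(-5 - 2*(14 + 1)) = -(-5 - 2*15) = -(-5 - 1*30) = -(-5 - 30) = -1*(-35) = 35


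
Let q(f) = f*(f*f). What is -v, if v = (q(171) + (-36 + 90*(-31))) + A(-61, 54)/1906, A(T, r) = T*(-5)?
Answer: -9525016115/1906 ≈ -4.9974e+6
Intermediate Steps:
q(f) = f³ (q(f) = f*f² = f³)
A(T, r) = -5*T
v = 9525016115/1906 (v = (171³ + (-36 + 90*(-31))) - 5*(-61)/1906 = (5000211 + (-36 - 2790)) + 305*(1/1906) = (5000211 - 2826) + 305/1906 = 4997385 + 305/1906 = 9525016115/1906 ≈ 4.9974e+6)
-v = -1*9525016115/1906 = -9525016115/1906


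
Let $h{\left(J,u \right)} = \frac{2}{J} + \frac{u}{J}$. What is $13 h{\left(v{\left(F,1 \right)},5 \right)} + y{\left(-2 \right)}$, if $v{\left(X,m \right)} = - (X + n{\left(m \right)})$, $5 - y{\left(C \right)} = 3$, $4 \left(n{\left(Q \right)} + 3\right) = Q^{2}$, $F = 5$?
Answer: $- \frac{346}{9} \approx -38.444$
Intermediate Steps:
$n{\left(Q \right)} = -3 + \frac{Q^{2}}{4}$
$y{\left(C \right)} = 2$ ($y{\left(C \right)} = 5 - 3 = 2$)
$v{\left(X,m \right)} = 3 - X - \frac{m^{2}}{4}$ ($v{\left(X,m \right)} = - (X + \left(-3 + \frac{m^{2}}{4}\right)) = - (-3 + X + \frac{m^{2}}{4}) = 3 - X - \frac{m^{2}}{4}$)
$13 h{\left(v{\left(F,1 \right)},5 \right)} + y{\left(-2 \right)} = 13 \frac{2 + 5}{3 - 5 - \frac{1^{2}}{4}} + 2 = 13 \frac{1}{3 - 5 - \frac{1}{4}} \cdot 7 + 2 = 13 \frac{1}{- \frac{9}{4}} \cdot 7 + 2 = 13 \left(\left(- \frac{4}{9}\right) 7\right) + 2 = 13 \left(- \frac{28}{9}\right) + 2 = - \frac{364}{9} + 2 = - \frac{346}{9}$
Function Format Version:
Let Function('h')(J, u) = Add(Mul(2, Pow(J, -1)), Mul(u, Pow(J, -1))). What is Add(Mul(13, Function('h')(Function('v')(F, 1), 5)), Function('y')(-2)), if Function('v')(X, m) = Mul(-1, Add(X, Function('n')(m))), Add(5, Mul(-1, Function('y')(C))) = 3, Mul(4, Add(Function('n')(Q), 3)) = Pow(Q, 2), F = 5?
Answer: Rational(-346, 9) ≈ -38.444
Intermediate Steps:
Function('n')(Q) = Add(-3, Mul(Rational(1, 4), Pow(Q, 2)))
Function('y')(C) = 2 (Function('y')(C) = Add(5, Mul(-1, 3)) = Add(5, -3) = 2)
Function('v')(X, m) = Add(3, Mul(-1, X), Mul(Rational(-1, 4), Pow(m, 2))) (Function('v')(X, m) = Mul(-1, Add(X, Add(-3, Mul(Rational(1, 4), Pow(m, 2))))) = Mul(-1, Add(-3, X, Mul(Rational(1, 4), Pow(m, 2)))) = Add(3, Mul(-1, X), Mul(Rational(-1, 4), Pow(m, 2))))
Add(Mul(13, Function('h')(Function('v')(F, 1), 5)), Function('y')(-2)) = Add(Mul(13, Mul(Pow(Add(3, Mul(-1, 5), Mul(Rational(-1, 4), Pow(1, 2))), -1), Add(2, 5))), 2) = Add(Mul(13, Mul(Pow(Add(3, -5, Mul(Rational(-1, 4), 1)), -1), 7)), 2) = Add(Mul(13, Mul(Pow(Add(3, -5, Rational(-1, 4)), -1), 7)), 2) = Add(Mul(13, Mul(Pow(Rational(-9, 4), -1), 7)), 2) = Add(Mul(13, Mul(Rational(-4, 9), 7)), 2) = Add(Mul(13, Rational(-28, 9)), 2) = Add(Rational(-364, 9), 2) = Rational(-346, 9)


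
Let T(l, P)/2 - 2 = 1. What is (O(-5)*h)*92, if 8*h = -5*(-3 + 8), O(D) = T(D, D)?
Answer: -1725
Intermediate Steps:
T(l, P) = 6 (T(l, P) = 4 + 2*1 = 4 + 2 = 6)
O(D) = 6
h = -25/8 (h = (-5*(-3 + 8))/8 = (-5*5)/8 = (1/8)*(-25) = -25/8 ≈ -3.1250)
(O(-5)*h)*92 = (6*(-25/8))*92 = -75/4*92 = -1725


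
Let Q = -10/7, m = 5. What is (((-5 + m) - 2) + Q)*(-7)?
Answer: 24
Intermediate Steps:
Q = -10/7 (Q = -10*⅐ = -10/7 ≈ -1.4286)
(((-5 + m) - 2) + Q)*(-7) = (((-5 + 5) - 2) - 10/7)*(-7) = ((0 - 2) - 10/7)*(-7) = (-2 - 10/7)*(-7) = -24/7*(-7) = 24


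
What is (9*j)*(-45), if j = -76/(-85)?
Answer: -6156/17 ≈ -362.12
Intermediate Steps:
j = 76/85 (j = -76*(-1/85) = 76/85 ≈ 0.89412)
(9*j)*(-45) = (9*(76/85))*(-45) = (684/85)*(-45) = -6156/17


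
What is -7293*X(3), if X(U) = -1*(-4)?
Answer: -29172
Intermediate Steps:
X(U) = 4
-7293*X(3) = -7293*4 = -29172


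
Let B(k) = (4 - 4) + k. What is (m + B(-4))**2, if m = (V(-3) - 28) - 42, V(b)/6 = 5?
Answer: 1936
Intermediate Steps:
B(k) = k (B(k) = 0 + k = k)
V(b) = 30 (V(b) = 6*5 = 30)
m = -40 (m = (30 - 28) - 42 = 2 - 42 = -40)
(m + B(-4))**2 = (-40 - 4)**2 = (-44)**2 = 1936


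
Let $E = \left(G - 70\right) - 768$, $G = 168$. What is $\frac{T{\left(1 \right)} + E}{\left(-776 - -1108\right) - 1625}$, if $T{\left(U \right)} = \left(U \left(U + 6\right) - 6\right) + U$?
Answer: $\frac{668}{1293} \approx 0.51663$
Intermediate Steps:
$E = -670$ ($E = \left(168 - 70\right) - 768 = 98 - 768 = -670$)
$T{\left(U \right)} = -6 + U + U \left(6 + U\right)$ ($T{\left(U \right)} = \left(U \left(6 + U\right) - 6\right) + U = \left(-6 + U \left(6 + U\right)\right) + U = -6 + U + U \left(6 + U\right)$)
$\frac{T{\left(1 \right)} + E}{\left(-776 - -1108\right) - 1625} = \frac{\left(-6 + 1^{2} + 7 \cdot 1\right) - 670}{\left(-776 - -1108\right) - 1625} = \frac{\left(-6 + 1 + 7\right) - 670}{\left(-776 + 1108\right) - 1625} = \frac{2 - 670}{332 - 1625} = - \frac{668}{-1293} = \left(-668\right) \left(- \frac{1}{1293}\right) = \frac{668}{1293}$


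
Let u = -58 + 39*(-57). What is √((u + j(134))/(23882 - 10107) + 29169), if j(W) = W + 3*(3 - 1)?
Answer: √221392259534/2755 ≈ 170.79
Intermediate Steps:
u = -2281 (u = -58 - 2223 = -2281)
j(W) = 6 + W (j(W) = W + 3*2 = W + 6 = 6 + W)
√((u + j(134))/(23882 - 10107) + 29169) = √((-2281 + (6 + 134))/(23882 - 10107) + 29169) = √((-2281 + 140)/13775 + 29169) = √(-2141*1/13775 + 29169) = √(-2141/13775 + 29169) = √(401800834/13775) = √221392259534/2755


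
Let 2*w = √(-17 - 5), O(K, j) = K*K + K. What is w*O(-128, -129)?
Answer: 8128*I*√22 ≈ 38124.0*I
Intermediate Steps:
O(K, j) = K + K² (O(K, j) = K² + K = K + K²)
w = I*√22/2 (w = √(-17 - 5)/2 = √(-22)/2 = (I*√22)/2 = I*√22/2 ≈ 2.3452*I)
w*O(-128, -129) = (I*√22/2)*(-128*(1 - 128)) = (I*√22/2)*(-128*(-127)) = (I*√22/2)*16256 = 8128*I*√22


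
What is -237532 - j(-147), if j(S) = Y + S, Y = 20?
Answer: -237405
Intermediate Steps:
j(S) = 20 + S
-237532 - j(-147) = -237532 - (20 - 147) = -237532 - 1*(-127) = -237532 + 127 = -237405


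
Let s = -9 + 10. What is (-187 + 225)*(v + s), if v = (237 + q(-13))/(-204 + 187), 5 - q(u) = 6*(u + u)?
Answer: -14478/17 ≈ -851.65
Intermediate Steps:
q(u) = 5 - 12*u (q(u) = 5 - 6*(u + u) = 5 - 6*2*u = 5 - 12*u)
v = -398/17 (v = (237 + (5 - 12*(-13)))/(-204 + 187) = (237 + (5 + 156))/(-17) = (237 + 161)*(-1/17) = 398*(-1/17) = -398/17 ≈ -23.412)
s = 1
(-187 + 225)*(v + s) = (-187 + 225)*(-398/17 + 1) = 38*(-381/17) = -14478/17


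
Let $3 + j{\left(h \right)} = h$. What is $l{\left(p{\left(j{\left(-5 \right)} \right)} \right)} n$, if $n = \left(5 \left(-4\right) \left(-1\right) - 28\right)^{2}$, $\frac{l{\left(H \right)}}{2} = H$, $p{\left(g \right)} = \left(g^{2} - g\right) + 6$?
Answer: $9984$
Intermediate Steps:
$j{\left(h \right)} = -3 + h$
$p{\left(g \right)} = 6 + g^{2} - g$
$l{\left(H \right)} = 2 H$
$n = 64$ ($n = \left(\left(-20\right) \left(-1\right) - 28\right)^{2} = \left(20 - 28\right)^{2} = \left(-8\right)^{2} = 64$)
$l{\left(p{\left(j{\left(-5 \right)} \right)} \right)} n = 2 \left(6 + \left(-3 - 5\right)^{2} - \left(-3 - 5\right)\right) 64 = 2 \left(6 + \left(-8\right)^{2} - -8\right) 64 = 2 \left(6 + 64 + 8\right) 64 = 2 \cdot 78 \cdot 64 = 156 \cdot 64 = 9984$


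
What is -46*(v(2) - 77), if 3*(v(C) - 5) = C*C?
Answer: 9752/3 ≈ 3250.7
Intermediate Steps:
v(C) = 5 + C²/3 (v(C) = 5 + (C*C)/3 = 5 + C²/3)
-46*(v(2) - 77) = -46*((5 + (⅓)*2²) - 77) = -46*((5 + (⅓)*4) - 77) = -46*((5 + 4/3) - 77) = -46*(19/3 - 77) = -46*(-212/3) = 9752/3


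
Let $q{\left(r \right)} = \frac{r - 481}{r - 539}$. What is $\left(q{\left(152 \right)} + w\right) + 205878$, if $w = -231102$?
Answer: $- \frac{9761359}{387} \approx -25223.0$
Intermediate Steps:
$q{\left(r \right)} = \frac{-481 + r}{-539 + r}$
$\left(q{\left(152 \right)} + w\right) + 205878 = \left(\frac{-481 + 152}{-539 + 152} - 231102\right) + 205878 = \left(\frac{1}{-387} \left(-329\right) - 231102\right) + 205878 = \left(\left(- \frac{1}{387}\right) \left(-329\right) - 231102\right) + 205878 = \left(\frac{329}{387} - 231102\right) + 205878 = - \frac{89436145}{387} + 205878 = - \frac{9761359}{387}$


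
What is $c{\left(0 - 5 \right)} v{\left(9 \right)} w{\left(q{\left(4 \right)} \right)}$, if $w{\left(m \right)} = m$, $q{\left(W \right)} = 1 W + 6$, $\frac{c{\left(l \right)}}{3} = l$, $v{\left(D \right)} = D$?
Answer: $-1350$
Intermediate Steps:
$c{\left(l \right)} = 3 l$
$q{\left(W \right)} = 6 + W$ ($q{\left(W \right)} = W + 6 = 6 + W$)
$c{\left(0 - 5 \right)} v{\left(9 \right)} w{\left(q{\left(4 \right)} \right)} = 3 \left(0 - 5\right) 9 \left(6 + 4\right) = 3 \left(-5\right) 9 \cdot 10 = \left(-15\right) 9 \cdot 10 = \left(-135\right) 10 = -1350$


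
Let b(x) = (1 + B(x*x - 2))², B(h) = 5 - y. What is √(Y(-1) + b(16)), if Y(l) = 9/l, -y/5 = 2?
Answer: √247 ≈ 15.716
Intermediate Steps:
y = -10 (y = -5*2 = -10)
B(h) = 15 (B(h) = 5 - 1*(-10) = 5 + 10 = 15)
b(x) = 256 (b(x) = (1 + 15)² = 16² = 256)
√(Y(-1) + b(16)) = √(9/(-1) + 256) = √(9*(-1) + 256) = √(-9 + 256) = √247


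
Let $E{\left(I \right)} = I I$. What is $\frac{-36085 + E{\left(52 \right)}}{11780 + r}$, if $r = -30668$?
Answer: $\frac{11127}{6296} \approx 1.7673$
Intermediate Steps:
$E{\left(I \right)} = I^{2}$
$\frac{-36085 + E{\left(52 \right)}}{11780 + r} = \frac{-36085 + 52^{2}}{11780 - 30668} = \frac{-36085 + 2704}{-18888} = \left(-33381\right) \left(- \frac{1}{18888}\right) = \frac{11127}{6296}$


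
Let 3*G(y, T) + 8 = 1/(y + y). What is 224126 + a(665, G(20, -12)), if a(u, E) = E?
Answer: 26894801/120 ≈ 2.2412e+5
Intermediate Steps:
G(y, T) = -8/3 + 1/(6*y) (G(y, T) = -8/3 + 1/(3*(y + y)) = -8/3 + 1/(3*((2*y))) = -8/3 + (1/(2*y))/3 = -8/3 + 1/(6*y))
224126 + a(665, G(20, -12)) = 224126 + (⅙)*(1 - 16*20)/20 = 224126 + (⅙)*(1/20)*(1 - 320) = 224126 + (⅙)*(1/20)*(-319) = 224126 - 319/120 = 26894801/120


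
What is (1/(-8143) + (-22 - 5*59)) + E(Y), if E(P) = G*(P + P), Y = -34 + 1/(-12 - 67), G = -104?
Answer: 4347164900/643297 ≈ 6757.6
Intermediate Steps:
Y = -2687/79 (Y = -34 + 1/(-79) = -34 - 1/79 = -2687/79 ≈ -34.013)
E(P) = -208*P (E(P) = -104*(P + P) = -208*P)
(1/(-8143) + (-22 - 5*59)) + E(Y) = (1/(-8143) + (-22 - 5*59)) - 208*(-2687/79) = (-1/8143 + (-22 - 295)) + 558896/79 = (-1/8143 - 317) + 558896/79 = -2581332/8143 + 558896/79 = 4347164900/643297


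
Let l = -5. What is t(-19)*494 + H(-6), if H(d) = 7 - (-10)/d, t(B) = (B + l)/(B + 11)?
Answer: 4462/3 ≈ 1487.3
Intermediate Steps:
t(B) = (-5 + B)/(11 + B) (t(B) = (B - 5)/(B + 11) = (-5 + B)/(11 + B))
H(d) = 7 + 10/d
t(-19)*494 + H(-6) = ((-5 - 19)/(11 - 19))*494 + (7 + 10/(-6)) = (-24/(-8))*494 + (7 + 10*(-⅙)) = -⅛*(-24)*494 + (7 - 5/3) = 3*494 + 16/3 = 1482 + 16/3 = 4462/3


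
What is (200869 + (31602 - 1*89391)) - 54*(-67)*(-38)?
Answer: 5596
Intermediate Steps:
(200869 + (31602 - 1*89391)) - 54*(-67)*(-38) = (200869 + (31602 - 89391)) - (-3618)*(-38) = (200869 - 57789) - 1*137484 = 143080 - 137484 = 5596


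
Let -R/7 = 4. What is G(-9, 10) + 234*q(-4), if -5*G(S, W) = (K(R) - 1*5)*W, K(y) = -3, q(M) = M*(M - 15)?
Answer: 17800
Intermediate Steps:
R = -28 (R = -7*4 = -28)
q(M) = M*(-15 + M)
G(S, W) = 8*W/5 (G(S, W) = -(-3 - 1*5)*W/5 = -(-3 - 5)*W/5 = -(-8)*W/5 = 8*W/5)
G(-9, 10) + 234*q(-4) = (8/5)*10 + 234*(-4*(-15 - 4)) = 16 + 234*(-4*(-19)) = 16 + 234*76 = 16 + 17784 = 17800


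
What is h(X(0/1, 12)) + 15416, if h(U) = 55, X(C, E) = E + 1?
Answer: 15471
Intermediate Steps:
X(C, E) = 1 + E
h(X(0/1, 12)) + 15416 = 55 + 15416 = 15471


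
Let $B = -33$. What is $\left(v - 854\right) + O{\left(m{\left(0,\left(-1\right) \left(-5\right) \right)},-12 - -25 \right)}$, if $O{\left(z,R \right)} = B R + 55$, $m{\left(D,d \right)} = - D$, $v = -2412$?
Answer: $-3640$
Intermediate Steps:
$O{\left(z,R \right)} = 55 - 33 R$ ($O{\left(z,R \right)} = - 33 R + 55 = 55 - 33 R$)
$\left(v - 854\right) + O{\left(m{\left(0,\left(-1\right) \left(-5\right) \right)},-12 - -25 \right)} = \left(-2412 - 854\right) + \left(55 - 33 \left(-12 - -25\right)\right) = -3266 + \left(55 - 33 \left(-12 + 25\right)\right) = -3266 + \left(55 - 429\right) = -3266 - 374 = -3640$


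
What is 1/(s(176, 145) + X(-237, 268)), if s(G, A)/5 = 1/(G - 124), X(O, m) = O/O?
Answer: 52/57 ≈ 0.91228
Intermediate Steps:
X(O, m) = 1
s(G, A) = 5/(-124 + G) (s(G, A) = 5/(G - 124) = 5/(-124 + G))
1/(s(176, 145) + X(-237, 268)) = 1/(5/(-124 + 176) + 1) = 1/(5/52 + 1) = 1/(57/52) = 52/57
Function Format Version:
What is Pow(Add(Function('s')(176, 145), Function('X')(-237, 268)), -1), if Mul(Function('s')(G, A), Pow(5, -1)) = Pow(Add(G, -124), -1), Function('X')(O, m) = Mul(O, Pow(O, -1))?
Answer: Rational(52, 57) ≈ 0.91228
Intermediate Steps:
Function('X')(O, m) = 1
Function('s')(G, A) = Mul(5, Pow(Add(-124, G), -1)) (Function('s')(G, A) = Mul(5, Pow(Add(G, -124), -1)) = Mul(5, Pow(Add(-124, G), -1)))
Pow(Add(Function('s')(176, 145), Function('X')(-237, 268)), -1) = Pow(Add(Mul(5, Pow(Add(-124, 176), -1)), 1), -1) = Pow(Add(Mul(5, Pow(52, -1)), 1), -1) = Pow(Add(Mul(5, Rational(1, 52)), 1), -1) = Pow(Add(Rational(5, 52), 1), -1) = Pow(Rational(57, 52), -1) = Rational(52, 57)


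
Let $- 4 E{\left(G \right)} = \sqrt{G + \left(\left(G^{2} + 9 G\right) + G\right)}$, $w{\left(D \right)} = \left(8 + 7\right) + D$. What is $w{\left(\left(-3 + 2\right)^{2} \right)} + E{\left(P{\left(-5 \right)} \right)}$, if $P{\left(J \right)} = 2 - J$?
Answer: $16 - \frac{3 \sqrt{14}}{4} \approx 13.194$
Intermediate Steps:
$w{\left(D \right)} = 15 + D$
$E{\left(G \right)} = - \frac{\sqrt{G^{2} + 11 G}}{4}$ ($E{\left(G \right)} = - \frac{\sqrt{G + \left(\left(G^{2} + 9 G\right) + G\right)}}{4} = - \frac{\sqrt{G + \left(G^{2} + 10 G\right)}}{4} = - \frac{\sqrt{G^{2} + 11 G}}{4}$)
$w{\left(\left(-3 + 2\right)^{2} \right)} + E{\left(P{\left(-5 \right)} \right)} = \left(15 + \left(-3 + 2\right)^{2}\right) - \frac{\sqrt{\left(2 - -5\right) \left(11 + \left(2 - -5\right)\right)}}{4} = \left(15 + \left(-1\right)^{2}\right) - \frac{\sqrt{\left(2 + 5\right) \left(11 + \left(2 + 5\right)\right)}}{4} = \left(15 + 1\right) - \frac{\sqrt{7 \left(11 + 7\right)}}{4} = 16 - \frac{\sqrt{7 \cdot 18}}{4} = 16 - \frac{\sqrt{126}}{4} = 16 - \frac{3 \sqrt{14}}{4}$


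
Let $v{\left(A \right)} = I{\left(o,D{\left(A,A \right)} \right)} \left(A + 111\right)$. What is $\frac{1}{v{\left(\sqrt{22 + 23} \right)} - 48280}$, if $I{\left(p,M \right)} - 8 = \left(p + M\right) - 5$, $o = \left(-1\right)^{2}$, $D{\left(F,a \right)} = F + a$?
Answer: $- \frac{23873}{1138691048} - \frac{339 \sqrt{5}}{1138691048} \approx -2.1631 \cdot 10^{-5}$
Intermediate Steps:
$o = 1$
$I{\left(p,M \right)} = 3 + M + p$ ($I{\left(p,M \right)} = 8 - \left(5 - M - p\right) = 8 + \left(-5 + M + p\right) = 3 + M + p$)
$v{\left(A \right)} = \left(4 + 2 A\right) \left(111 + A\right)$ ($v{\left(A \right)} = \left(3 + \left(A + A\right) + 1\right) \left(A + 111\right) = \left(3 + 2 A + 1\right) \left(111 + A\right) = \left(4 + 2 A\right) \left(111 + A\right)$)
$\frac{1}{v{\left(\sqrt{22 + 23} \right)} - 48280} = \frac{1}{2 \left(2 + \sqrt{22 + 23}\right) \left(111 + \sqrt{22 + 23}\right) - 48280} = \frac{1}{2 \left(2 + \sqrt{45}\right) \left(111 + \sqrt{45}\right) - 48280} = \frac{1}{2 \left(2 + 3 \sqrt{5}\right) \left(111 + 3 \sqrt{5}\right) - 48280} = \frac{1}{-48280 + 2 \left(2 + 3 \sqrt{5}\right) \left(111 + 3 \sqrt{5}\right)}$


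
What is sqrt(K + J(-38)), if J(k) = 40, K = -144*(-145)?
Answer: 2*sqrt(5230) ≈ 144.64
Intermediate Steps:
K = 20880
sqrt(K + J(-38)) = sqrt(20880 + 40) = sqrt(20920) = 2*sqrt(5230)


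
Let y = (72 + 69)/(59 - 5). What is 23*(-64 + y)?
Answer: -25415/18 ≈ -1411.9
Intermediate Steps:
y = 47/18 (y = 141/54 = 141*(1/54) = 47/18 ≈ 2.6111)
23*(-64 + y) = 23*(-64 + 47/18) = 23*(-1105/18) = -25415/18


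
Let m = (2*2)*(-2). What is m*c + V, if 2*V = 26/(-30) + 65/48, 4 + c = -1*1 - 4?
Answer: 11559/160 ≈ 72.244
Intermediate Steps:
c = -9 (c = -4 + (-1*1 - 4) = -4 + (-1 - 4) = -4 - 5 = -9)
m = -8 (m = 4*(-2) = -8)
V = 39/160 (V = (26/(-30) + 65/48)/2 = (26*(-1/30) + 65*(1/48))/2 = (-13/15 + 65/48)/2 = (1/2)*(39/80) = 39/160 ≈ 0.24375)
m*c + V = -8*(-9) + 39/160 = 72 + 39/160 = 11559/160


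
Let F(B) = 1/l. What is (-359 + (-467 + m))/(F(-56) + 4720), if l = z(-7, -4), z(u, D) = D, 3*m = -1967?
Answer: -2540/8091 ≈ -0.31393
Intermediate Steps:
m = -1967/3 (m = (⅓)*(-1967) = -1967/3 ≈ -655.67)
l = -4
F(B) = -¼ (F(B) = 1/(-4) = -¼)
(-359 + (-467 + m))/(F(-56) + 4720) = (-359 + (-467 - 1967/3))/(-¼ + 4720) = (-359 - 3368/3)/(18879/4) = -4445/3*4/18879 = -2540/8091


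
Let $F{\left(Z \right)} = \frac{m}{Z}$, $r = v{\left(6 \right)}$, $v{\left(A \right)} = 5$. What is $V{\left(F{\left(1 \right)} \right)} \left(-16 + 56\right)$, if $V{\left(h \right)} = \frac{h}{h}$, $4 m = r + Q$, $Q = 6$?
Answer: $40$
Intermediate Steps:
$r = 5$
$m = \frac{11}{4}$ ($m = \frac{5 + 6}{4} = \frac{1}{4} \cdot 11 = \frac{11}{4} \approx 2.75$)
$F{\left(Z \right)} = \frac{11}{4 Z}$
$V{\left(h \right)} = 1$
$V{\left(F{\left(1 \right)} \right)} \left(-16 + 56\right) = 1 \left(-16 + 56\right) = 1 \cdot 40 = 40$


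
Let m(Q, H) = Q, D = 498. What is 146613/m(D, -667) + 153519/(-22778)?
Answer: 271924871/945287 ≈ 287.66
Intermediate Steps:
146613/m(D, -667) + 153519/(-22778) = 146613/498 + 153519/(-22778) = 146613*(1/498) + 153519*(-1/22778) = 48871/166 - 153519/22778 = 271924871/945287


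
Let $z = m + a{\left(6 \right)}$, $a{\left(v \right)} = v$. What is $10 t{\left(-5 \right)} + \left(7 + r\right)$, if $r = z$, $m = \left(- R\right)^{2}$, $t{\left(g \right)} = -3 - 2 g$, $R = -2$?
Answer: $87$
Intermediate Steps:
$m = 4$ ($m = \left(\left(-1\right) \left(-2\right)\right)^{2} = 2^{2} = 4$)
$z = 10$ ($z = 4 + 6 = 10$)
$r = 10$
$10 t{\left(-5 \right)} + \left(7 + r\right) = 10 \left(-3 - -10\right) + \left(7 + 10\right) = 10 \left(-3 + 10\right) + 17 = 10 \cdot 7 + 17 = 70 + 17 = 87$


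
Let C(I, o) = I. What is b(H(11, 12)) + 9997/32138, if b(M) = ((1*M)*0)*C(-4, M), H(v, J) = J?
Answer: 9997/32138 ≈ 0.31106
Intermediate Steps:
b(M) = 0 (b(M) = ((1*M)*0)*(-4) = (M*0)*(-4) = 0*(-4) = 0)
b(H(11, 12)) + 9997/32138 = 0 + 9997/32138 = 9997/32138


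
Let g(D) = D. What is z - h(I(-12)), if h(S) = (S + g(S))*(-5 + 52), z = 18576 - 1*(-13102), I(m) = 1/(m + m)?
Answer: 380183/12 ≈ 31682.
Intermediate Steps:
I(m) = 1/(2*m)
z = 31678 (z = 18576 + 13102 = 31678)
h(S) = 94*S (h(S) = (S + S)*(-5 + 52) = (2*S)*47 = 94*S)
z - h(I(-12)) = 31678 - 94*(½)/(-12) = 31678 - 94*(½)*(-1/12) = 31678 - 94*(-1)/24 = 31678 - 1*(-47/12) = 31678 + 47/12 = 380183/12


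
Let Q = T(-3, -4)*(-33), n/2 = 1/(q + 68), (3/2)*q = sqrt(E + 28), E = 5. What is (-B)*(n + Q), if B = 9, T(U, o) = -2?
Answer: -2054376/3457 + 9*sqrt(33)/3457 ≈ -594.25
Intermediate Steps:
q = 2*sqrt(33)/3 (q = 2*sqrt(5 + 28)/3 = 2*sqrt(33)/3 ≈ 3.8297)
n = 2/(68 + 2*sqrt(33)/3) (n = 2/(2*sqrt(33)/3 + 68) = 2/(68 + 2*sqrt(33)/3) ≈ 0.027844)
Q = 66 (Q = -2*(-33) = 66)
(-B)*(n + Q) = (-1*9)*((102/3457 - sqrt(33)/3457) + 66) = -9*(228264/3457 - sqrt(33)/3457) = -2054376/3457 + 9*sqrt(33)/3457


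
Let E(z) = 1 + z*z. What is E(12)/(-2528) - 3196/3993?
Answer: -8658473/10094304 ≈ -0.85776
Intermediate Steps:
E(z) = 1 + z²
E(12)/(-2528) - 3196/3993 = (1 + 12²)/(-2528) - 3196/3993 = (1 + 144)*(-1/2528) - 3196*1/3993 = 145*(-1/2528) - 3196/3993 = -145/2528 - 3196/3993 = -8658473/10094304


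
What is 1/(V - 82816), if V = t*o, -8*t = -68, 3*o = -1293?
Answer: -2/172959 ≈ -1.1563e-5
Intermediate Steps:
o = -431 (o = (⅓)*(-1293) = -431)
t = 17/2 (t = -⅛*(-68) = 17/2 ≈ 8.5000)
V = -7327/2 (V = (17/2)*(-431) = -7327/2 ≈ -3663.5)
1/(V - 82816) = 1/(-7327/2 - 82816) = 1/(-172959/2) = -2/172959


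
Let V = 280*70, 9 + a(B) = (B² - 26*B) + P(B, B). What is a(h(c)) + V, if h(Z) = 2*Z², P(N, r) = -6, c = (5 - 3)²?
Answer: 19777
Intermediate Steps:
c = 4 (c = 2² = 4)
a(B) = -15 + B² - 26*B (a(B) = -9 + ((B² - 26*B) - 6) = -9 + (-6 + B² - 26*B) = -15 + B² - 26*B)
V = 19600
a(h(c)) + V = (-15 + (2*4²)² - 52*4²) + 19600 = (-15 + (2*16)² - 52*16) + 19600 = (-15 + 32² - 26*32) + 19600 = (-15 + 1024 - 832) + 19600 = 177 + 19600 = 19777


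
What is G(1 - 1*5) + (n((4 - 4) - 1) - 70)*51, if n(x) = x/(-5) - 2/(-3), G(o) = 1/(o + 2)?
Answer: -35263/10 ≈ -3526.3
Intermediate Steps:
G(o) = 1/(2 + o)
n(x) = ⅔ - x/5 (n(x) = x*(-⅕) - 2*(-⅓) = -x/5 + ⅔ = ⅔ - x/5)
G(1 - 1*5) + (n((4 - 4) - 1) - 70)*51 = 1/(2 + (1 - 1*5)) + ((⅔ - ((4 - 4) - 1)/5) - 70)*51 = 1/(2 + (1 - 5)) + ((⅔ - (0 - 1)/5) - 70)*51 = 1/(2 - 4) + ((⅔ - ⅕*(-1)) - 70)*51 = 1/(-2) + ((⅔ + ⅕) - 70)*51 = -½ + (13/15 - 70)*51 = -½ - 1037/15*51 = -½ - 17629/5 = -35263/10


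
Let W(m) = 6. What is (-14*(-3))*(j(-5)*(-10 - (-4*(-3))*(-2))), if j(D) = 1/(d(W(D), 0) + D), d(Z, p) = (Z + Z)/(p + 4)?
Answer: -294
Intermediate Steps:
d(Z, p) = 2*Z/(4 + p) (d(Z, p) = (2*Z)/(4 + p) = 2*Z/(4 + p))
j(D) = 1/(3 + D) (j(D) = 1/(2*6/(4 + 0) + D) = 1/(2*6/4 + D) = 1/(2*6*(1/4) + D) = 1/(3 + D))
(-14*(-3))*(j(-5)*(-10 - (-4*(-3))*(-2))) = (-14*(-3))*((-10 - (-4*(-3))*(-2))/(3 - 5)) = 42*((-10 - 12*(-2))/(-2)) = 42*(-(-10 - 1*(-24))/2) = 42*(-(-10 + 24)/2) = 42*(-1/2*14) = 42*(-7) = -294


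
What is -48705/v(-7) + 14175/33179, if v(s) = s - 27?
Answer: 95086185/66358 ≈ 1432.9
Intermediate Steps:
v(s) = -27 + s
-48705/v(-7) + 14175/33179 = -48705/(-27 - 7) + 14175/33179 = -48705/(-34) + 14175*(1/33179) = -48705*(-1/34) + 14175/33179 = 2865/2 + 14175/33179 = 95086185/66358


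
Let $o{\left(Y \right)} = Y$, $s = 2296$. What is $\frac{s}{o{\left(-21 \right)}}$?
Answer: $- \frac{328}{3} \approx -109.33$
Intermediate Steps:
$\frac{s}{o{\left(-21 \right)}} = \frac{2296}{-21} = 2296 \left(- \frac{1}{21}\right) = - \frac{328}{3}$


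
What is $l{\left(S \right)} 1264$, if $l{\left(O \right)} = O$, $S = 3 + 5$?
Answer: $10112$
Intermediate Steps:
$S = 8$
$l{\left(S \right)} 1264 = 8 \cdot 1264 = 10112$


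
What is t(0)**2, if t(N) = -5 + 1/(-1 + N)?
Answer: 36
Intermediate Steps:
t(N) = -5 + 1/(-1 + N)
t(0)**2 = ((6 - 5*0)/(-1 + 0))**2 = ((6 + 0)/(-1))**2 = (-1*6)**2 = (-6)**2 = 36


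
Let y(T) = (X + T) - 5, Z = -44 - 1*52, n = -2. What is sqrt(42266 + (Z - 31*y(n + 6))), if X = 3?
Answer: 22*sqrt(87) ≈ 205.20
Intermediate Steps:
Z = -96 (Z = -44 - 52 = -96)
y(T) = -2 + T (y(T) = (3 + T) - 5 = -2 + T)
sqrt(42266 + (Z - 31*y(n + 6))) = sqrt(42266 + (-96 - 31*(-2 + (-2 + 6)))) = sqrt(42266 + (-96 - 31*(-2 + 4))) = sqrt(42266 + (-96 - 31*2)) = sqrt(42266 + (-96 - 62)) = sqrt(42266 - 158) = sqrt(42108) = 22*sqrt(87)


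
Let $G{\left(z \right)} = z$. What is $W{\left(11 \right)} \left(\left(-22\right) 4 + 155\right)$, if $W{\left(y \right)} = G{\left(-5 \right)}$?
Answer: $-335$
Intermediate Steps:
$W{\left(y \right)} = -5$
$W{\left(11 \right)} \left(\left(-22\right) 4 + 155\right) = - 5 \left(\left(-22\right) 4 + 155\right) = - 5 \left(-88 + 155\right) = \left(-5\right) 67 = -335$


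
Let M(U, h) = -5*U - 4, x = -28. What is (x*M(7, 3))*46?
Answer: 50232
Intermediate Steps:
M(U, h) = -4 - 5*U
(x*M(7, 3))*46 = -28*(-4 - 5*7)*46 = -28*(-4 - 35)*46 = -28*(-39)*46 = 1092*46 = 50232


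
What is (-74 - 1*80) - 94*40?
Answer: -3914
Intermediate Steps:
(-74 - 1*80) - 94*40 = (-74 - 80) - 3760 = -154 - 3760 = -3914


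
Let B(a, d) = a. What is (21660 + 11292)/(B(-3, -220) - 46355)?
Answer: -16476/23179 ≈ -0.71082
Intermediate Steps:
(21660 + 11292)/(B(-3, -220) - 46355) = (21660 + 11292)/(-3 - 46355) = 32952/(-46358) = 32952*(-1/46358) = -16476/23179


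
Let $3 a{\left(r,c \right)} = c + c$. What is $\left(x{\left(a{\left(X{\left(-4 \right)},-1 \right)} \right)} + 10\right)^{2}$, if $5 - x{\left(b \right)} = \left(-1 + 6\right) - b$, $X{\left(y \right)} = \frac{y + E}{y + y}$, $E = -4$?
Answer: $\frac{784}{9} \approx 87.111$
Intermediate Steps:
$X{\left(y \right)} = \frac{-4 + y}{2 y}$ ($X{\left(y \right)} = \frac{y - 4}{y + y} = \frac{-4 + y}{2 y}$)
$a{\left(r,c \right)} = \frac{2 c}{3}$ ($a{\left(r,c \right)} = \frac{c + c}{3} = \frac{2 c}{3}$)
$x{\left(b \right)} = b$ ($x{\left(b \right)} = 5 - \left(\left(-1 + 6\right) - b\right) = 5 - \left(5 - b\right) = 5 + \left(-5 + b\right) = b$)
$\left(x{\left(a{\left(X{\left(-4 \right)},-1 \right)} \right)} + 10\right)^{2} = \left(\frac{2}{3} \left(-1\right) + 10\right)^{2} = \left(- \frac{2}{3} + 10\right)^{2} = \left(\frac{28}{3}\right)^{2} = \frac{784}{9}$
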